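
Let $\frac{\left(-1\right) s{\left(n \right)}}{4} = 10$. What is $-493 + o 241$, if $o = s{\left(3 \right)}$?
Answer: $-10133$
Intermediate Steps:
$s{\left(n \right)} = -40$ ($s{\left(n \right)} = \left(-4\right) 10 = -40$)
$o = -40$
$-493 + o 241 = -493 - 9640 = -10133$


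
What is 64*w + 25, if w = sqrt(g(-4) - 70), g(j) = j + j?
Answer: 25 + 64*I*sqrt(78) ≈ 25.0 + 565.23*I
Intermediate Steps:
g(j) = 2*j
w = I*sqrt(78) (w = sqrt(2*(-4) - 70) = sqrt(-8 - 70) = sqrt(-78) = I*sqrt(78) ≈ 8.8318*I)
64*w + 25 = 64*(I*sqrt(78)) + 25 = 64*I*sqrt(78) + 25 = 25 + 64*I*sqrt(78)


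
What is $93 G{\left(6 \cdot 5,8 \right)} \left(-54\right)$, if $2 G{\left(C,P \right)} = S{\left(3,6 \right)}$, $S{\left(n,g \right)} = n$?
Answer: $-7533$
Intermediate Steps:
$G{\left(C,P \right)} = \frac{3}{2}$ ($G{\left(C,P \right)} = \frac{1}{2} \cdot 3 = \frac{3}{2}$)
$93 G{\left(6 \cdot 5,8 \right)} \left(-54\right) = 93 \cdot \frac{3}{2} \left(-54\right) = \frac{279}{2} \left(-54\right) = -7533$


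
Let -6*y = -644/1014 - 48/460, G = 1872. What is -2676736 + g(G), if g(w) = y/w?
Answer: -876472791346123/327440880 ≈ -2.6767e+6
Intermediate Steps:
y = 21557/174915 (y = -(-644/1014 - 48/460)/6 = -(-644*1/1014 - 48*1/460)/6 = -(-322/507 - 12/115)/6 = -1/6*(-43114/58305) = 21557/174915 ≈ 0.12324)
g(w) = 21557/(174915*w)
-2676736 + g(G) = -2676736 + (21557/174915)/1872 = -2676736 + (21557/174915)*(1/1872) = -2676736 + 21557/327440880 = -876472791346123/327440880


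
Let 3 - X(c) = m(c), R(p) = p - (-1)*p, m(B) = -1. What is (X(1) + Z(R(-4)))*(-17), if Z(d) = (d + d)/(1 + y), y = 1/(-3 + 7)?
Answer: 748/5 ≈ 149.60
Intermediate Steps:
y = ¼ (y = 1/4 = ¼ ≈ 0.25000)
R(p) = 2*p (R(p) = p + p = 2*p)
Z(d) = 8*d/5 (Z(d) = (d + d)/(1 + ¼) = (2*d)/(5/4) = (2*d)*(⅘) = 8*d/5)
X(c) = 4 (X(c) = 3 - 1*(-1) = 3 + 1 = 4)
(X(1) + Z(R(-4)))*(-17) = (4 + 8*(2*(-4))/5)*(-17) = (4 + (8/5)*(-8))*(-17) = (4 - 64/5)*(-17) = -44/5*(-17) = 748/5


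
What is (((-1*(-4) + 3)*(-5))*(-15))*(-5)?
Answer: -2625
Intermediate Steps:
(((-1*(-4) + 3)*(-5))*(-15))*(-5) = (((4 + 3)*(-5))*(-15))*(-5) = ((7*(-5))*(-15))*(-5) = -35*(-15)*(-5) = 525*(-5) = -2625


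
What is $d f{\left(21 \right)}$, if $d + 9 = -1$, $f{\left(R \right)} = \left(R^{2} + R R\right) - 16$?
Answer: $-8660$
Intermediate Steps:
$f{\left(R \right)} = -16 + 2 R^{2}$ ($f{\left(R \right)} = \left(R^{2} + R^{2}\right) - 16 = 2 R^{2} - 16 = -16 + 2 R^{2}$)
$d = -10$ ($d = -9 - 1 = -10$)
$d f{\left(21 \right)} = - 10 \left(-16 + 2 \cdot 21^{2}\right) = - 10 \left(-16 + 2 \cdot 441\right) = - 10 \left(-16 + 882\right) = \left(-10\right) 866 = -8660$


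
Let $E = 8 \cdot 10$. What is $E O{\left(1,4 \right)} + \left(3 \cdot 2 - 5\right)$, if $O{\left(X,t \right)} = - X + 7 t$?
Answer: $2161$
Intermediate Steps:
$E = 80$
$E O{\left(1,4 \right)} + \left(3 \cdot 2 - 5\right) = 80 \left(\left(-1\right) 1 + 7 \cdot 4\right) + \left(3 \cdot 2 - 5\right) = 80 \left(-1 + 28\right) + \left(6 - 5\right) = 80 \cdot 27 + 1 = 2160 + 1 = 2161$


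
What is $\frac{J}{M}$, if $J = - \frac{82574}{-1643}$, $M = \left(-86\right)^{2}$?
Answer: $\frac{779}{114638} \approx 0.0067953$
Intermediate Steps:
$M = 7396$
$J = \frac{1558}{31}$ ($J = \left(-82574\right) \left(- \frac{1}{1643}\right) = \frac{1558}{31} \approx 50.258$)
$\frac{J}{M} = \frac{1558}{31 \cdot 7396} = \frac{1558}{31} \cdot \frac{1}{7396} = \frac{779}{114638}$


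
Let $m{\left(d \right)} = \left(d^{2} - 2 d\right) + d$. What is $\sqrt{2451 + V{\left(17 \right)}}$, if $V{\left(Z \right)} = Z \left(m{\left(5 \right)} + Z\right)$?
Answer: $2 \sqrt{770} \approx 55.498$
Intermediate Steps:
$m{\left(d \right)} = d^{2} - d$
$V{\left(Z \right)} = Z \left(20 + Z\right)$ ($V{\left(Z \right)} = Z \left(5 \left(-1 + 5\right) + Z\right) = Z \left(5 \cdot 4 + Z\right) = Z \left(20 + Z\right)$)
$\sqrt{2451 + V{\left(17 \right)}} = \sqrt{2451 + 17 \left(20 + 17\right)} = \sqrt{2451 + 17 \cdot 37} = \sqrt{2451 + 629} = \sqrt{3080} = 2 \sqrt{770}$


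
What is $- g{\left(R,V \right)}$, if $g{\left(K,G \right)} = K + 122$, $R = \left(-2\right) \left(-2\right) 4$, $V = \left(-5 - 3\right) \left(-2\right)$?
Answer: $-138$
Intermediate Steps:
$V = 16$ ($V = \left(-8\right) \left(-2\right) = 16$)
$R = 16$ ($R = 4 \cdot 4 = 16$)
$g{\left(K,G \right)} = 122 + K$
$- g{\left(R,V \right)} = - (122 + 16) = \left(-1\right) 138 = -138$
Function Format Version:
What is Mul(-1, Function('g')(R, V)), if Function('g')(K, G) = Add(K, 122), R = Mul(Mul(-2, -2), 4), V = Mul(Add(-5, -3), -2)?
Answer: -138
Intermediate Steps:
V = 16 (V = Mul(-8, -2) = 16)
R = 16 (R = Mul(4, 4) = 16)
Function('g')(K, G) = Add(122, K)
Mul(-1, Function('g')(R, V)) = Mul(-1, Add(122, 16)) = Mul(-1, 138) = -138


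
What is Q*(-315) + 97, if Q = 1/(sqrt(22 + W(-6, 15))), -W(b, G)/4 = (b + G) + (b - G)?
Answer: 97 - 9*sqrt(70)/2 ≈ 59.350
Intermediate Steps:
W(b, G) = -8*b (W(b, G) = -4*((b + G) + (b - G)) = -4*((G + b) + (b - G)) = -8*b)
Q = sqrt(70)/70 (Q = 1/(sqrt(22 - 8*(-6))) = 1/(sqrt(22 + 48)) = 1/(sqrt(70)) = sqrt(70)/70 ≈ 0.11952)
Q*(-315) + 97 = (sqrt(70)/70)*(-315) + 97 = -9*sqrt(70)/2 + 97 = 97 - 9*sqrt(70)/2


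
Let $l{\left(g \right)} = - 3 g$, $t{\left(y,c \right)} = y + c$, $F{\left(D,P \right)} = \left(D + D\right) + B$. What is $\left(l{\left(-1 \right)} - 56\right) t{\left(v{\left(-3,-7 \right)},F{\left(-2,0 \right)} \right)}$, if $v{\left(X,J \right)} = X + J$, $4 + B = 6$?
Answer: $636$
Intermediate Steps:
$B = 2$ ($B = -4 + 6 = 2$)
$F{\left(D,P \right)} = 2 + 2 D$ ($F{\left(D,P \right)} = \left(D + D\right) + 2 = 2 D + 2 = 2 + 2 D$)
$v{\left(X,J \right)} = J + X$
$t{\left(y,c \right)} = c + y$
$\left(l{\left(-1 \right)} - 56\right) t{\left(v{\left(-3,-7 \right)},F{\left(-2,0 \right)} \right)} = \left(\left(-3\right) \left(-1\right) - 56\right) \left(\left(2 + 2 \left(-2\right)\right) - 10\right) = \left(3 - 56\right) \left(\left(2 - 4\right) - 10\right) = - 53 \left(-2 - 10\right) = \left(-53\right) \left(-12\right) = 636$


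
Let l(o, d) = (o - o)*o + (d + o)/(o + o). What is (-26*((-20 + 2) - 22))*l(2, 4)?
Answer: 1560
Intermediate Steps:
l(o, d) = (d + o)/(2*o) (l(o, d) = 0*o + (d + o)/((2*o)) = 0 + (d + o)*(1/(2*o)) = 0 + (d + o)/(2*o) = (d + o)/(2*o))
(-26*((-20 + 2) - 22))*l(2, 4) = (-26*((-20 + 2) - 22))*((1/2)*(4 + 2)/2) = (-26*(-18 - 22))*((1/2)*(1/2)*6) = -26*(-40)*(3/2) = 1040*(3/2) = 1560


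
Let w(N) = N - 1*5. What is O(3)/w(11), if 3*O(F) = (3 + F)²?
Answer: 2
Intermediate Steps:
O(F) = (3 + F)²/3
w(N) = -5 + N (w(N) = N - 5 = -5 + N)
O(3)/w(11) = ((3 + 3)²/3)/(-5 + 11) = ((⅓)*6²)/6 = ((⅓)*36)*(⅙) = 12*(⅙) = 2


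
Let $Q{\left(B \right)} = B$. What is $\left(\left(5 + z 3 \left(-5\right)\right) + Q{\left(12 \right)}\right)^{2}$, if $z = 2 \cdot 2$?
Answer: $1849$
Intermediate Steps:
$z = 4$
$\left(\left(5 + z 3 \left(-5\right)\right) + Q{\left(12 \right)}\right)^{2} = \left(\left(5 + 4 \cdot 3 \left(-5\right)\right) + 12\right)^{2} = \left(\left(5 + 4 \left(-15\right)\right) + 12\right)^{2} = \left(\left(5 - 60\right) + 12\right)^{2} = \left(-55 + 12\right)^{2} = \left(-43\right)^{2} = 1849$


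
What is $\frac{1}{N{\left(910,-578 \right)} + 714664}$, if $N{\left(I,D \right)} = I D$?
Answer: $\frac{1}{188684} \approx 5.2999 \cdot 10^{-6}$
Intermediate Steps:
$N{\left(I,D \right)} = D I$
$\frac{1}{N{\left(910,-578 \right)} + 714664} = \frac{1}{\left(-578\right) 910 + 714664} = \frac{1}{-525980 + 714664} = \frac{1}{188684}$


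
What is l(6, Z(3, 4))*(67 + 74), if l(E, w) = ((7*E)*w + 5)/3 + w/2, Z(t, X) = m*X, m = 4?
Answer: 32947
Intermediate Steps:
Z(t, X) = 4*X
l(E, w) = 5/3 + w/2 + 7*E*w/3 (l(E, w) = (7*E*w + 5)*(⅓) + w*(½) = (5 + 7*E*w)*(⅓) + w/2 = (5/3 + 7*E*w/3) + w/2 = 5/3 + w/2 + 7*E*w/3)
l(6, Z(3, 4))*(67 + 74) = (5/3 + (4*4)/2 + (7/3)*6*(4*4))*(67 + 74) = (5/3 + (½)*16 + (7/3)*6*16)*141 = (5/3 + 8 + 224)*141 = (701/3)*141 = 32947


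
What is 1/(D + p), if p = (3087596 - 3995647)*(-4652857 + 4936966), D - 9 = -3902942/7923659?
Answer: -7923659/2044188824283714392 ≈ -3.8762e-12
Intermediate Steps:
D = 67409989/7923659 (D = 9 - 3902942/7923659 = 67409989/7923659 ≈ 8.5074)
p = -257985461559 (p = -908051*284109 = -257985461559)
1/(D + p) = 1/(67409989/7923659 - 257985461559) = 1/(-2044188824283714392/7923659) = -7923659/2044188824283714392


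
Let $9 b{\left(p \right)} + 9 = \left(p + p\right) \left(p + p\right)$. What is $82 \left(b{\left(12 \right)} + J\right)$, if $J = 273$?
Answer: $27552$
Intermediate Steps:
$b{\left(p \right)} = -1 + \frac{4 p^{2}}{9}$ ($b{\left(p \right)} = -1 + \frac{\left(p + p\right) \left(p + p\right)}{9} = -1 + \frac{2 p 2 p}{9} = -1 + \frac{4 p^{2}}{9}$)
$82 \left(b{\left(12 \right)} + J\right) = 82 \left(\left(-1 + \frac{4 \cdot 12^{2}}{9}\right) + 273\right) = 82 \left(\left(-1 + \frac{4}{9} \cdot 144\right) + 273\right) = 82 \left(\left(-1 + 64\right) + 273\right) = 82 \left(63 + 273\right) = 82 \cdot 336 = 27552$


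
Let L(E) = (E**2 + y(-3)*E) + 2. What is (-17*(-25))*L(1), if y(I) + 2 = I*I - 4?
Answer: 2550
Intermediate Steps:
y(I) = -6 + I**2 (y(I) = -2 + (I*I - 4) = -2 + (I**2 - 4) = -2 + (-4 + I**2) = -6 + I**2)
L(E) = 2 + E**2 + 3*E (L(E) = (E**2 + (-6 + (-3)**2)*E) + 2 = (E**2 + (-6 + 9)*E) + 2 = (E**2 + 3*E) + 2 = 2 + E**2 + 3*E)
(-17*(-25))*L(1) = (-17*(-25))*(2 + 1**2 + 3*1) = 425*(2 + 1 + 3) = 425*6 = 2550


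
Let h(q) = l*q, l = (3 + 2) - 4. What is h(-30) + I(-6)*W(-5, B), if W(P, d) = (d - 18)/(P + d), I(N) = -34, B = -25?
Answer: -1181/15 ≈ -78.733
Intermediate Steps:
l = 1 (l = 5 - 4 = 1)
W(P, d) = (-18 + d)/(P + d)
h(q) = q (h(q) = 1*q = q)
h(-30) + I(-6)*W(-5, B) = -30 - 34*(-18 - 25)/(-5 - 25) = -30 - 34*(-43)/(-30) = -30 - (-17)*(-43)/15 = -30 - 34*43/30 = -30 - 731/15 = -1181/15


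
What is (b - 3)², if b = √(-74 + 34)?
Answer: (3 - 2*I*√10)² ≈ -31.0 - 37.947*I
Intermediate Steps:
b = 2*I*√10 (b = √(-40) = 2*I*√10 ≈ 6.3246*I)
(b - 3)² = (2*I*√10 - 3)² = (-3 + 2*I*√10)²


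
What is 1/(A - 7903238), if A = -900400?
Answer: -1/8803638 ≈ -1.1359e-7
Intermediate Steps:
1/(A - 7903238) = 1/(-900400 - 7903238) = 1/(-8803638) = -1/8803638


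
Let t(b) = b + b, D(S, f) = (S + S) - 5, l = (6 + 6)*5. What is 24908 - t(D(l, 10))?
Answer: 24678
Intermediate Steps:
l = 60 (l = 12*5 = 60)
D(S, f) = -5 + 2*S (D(S, f) = 2*S - 5 = -5 + 2*S)
t(b) = 2*b
24908 - t(D(l, 10)) = 24908 - 2*(-5 + 2*60) = 24908 - 2*(-5 + 120) = 24908 - 2*115 = 24908 - 1*230 = 24908 - 230 = 24678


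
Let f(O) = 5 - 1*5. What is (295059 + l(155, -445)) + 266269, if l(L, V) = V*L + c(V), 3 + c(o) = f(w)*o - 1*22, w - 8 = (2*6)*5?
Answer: 492328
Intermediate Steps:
w = 68 (w = 8 + (2*6)*5 = 8 + 12*5 = 8 + 60 = 68)
f(O) = 0 (f(O) = 5 - 5 = 0)
c(o) = -25 (c(o) = -3 + (0*o - 1*22) = -3 + (0 - 22) = -3 - 22 = -25)
l(L, V) = -25 + L*V (l(L, V) = V*L - 25 = L*V - 25 = -25 + L*V)
(295059 + l(155, -445)) + 266269 = (295059 + (-25 + 155*(-445))) + 266269 = (295059 + (-25 - 68975)) + 266269 = (295059 - 69000) + 266269 = 226059 + 266269 = 492328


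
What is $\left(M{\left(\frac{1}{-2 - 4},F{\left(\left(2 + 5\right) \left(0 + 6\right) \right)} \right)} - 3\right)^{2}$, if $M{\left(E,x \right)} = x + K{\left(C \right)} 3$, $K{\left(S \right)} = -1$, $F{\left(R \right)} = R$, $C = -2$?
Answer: $1296$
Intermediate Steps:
$M{\left(E,x \right)} = -3 + x$ ($M{\left(E,x \right)} = x - 3 = -3 + x$)
$\left(M{\left(\frac{1}{-2 - 4},F{\left(\left(2 + 5\right) \left(0 + 6\right) \right)} \right)} - 3\right)^{2} = \left(\left(-3 + \left(2 + 5\right) \left(0 + 6\right)\right) - 3\right)^{2} = \left(\left(-3 + 7 \cdot 6\right) - 3\right)^{2} = \left(\left(-3 + 42\right) - 3\right)^{2} = \left(39 - 3\right)^{2} = 36^{2} = 1296$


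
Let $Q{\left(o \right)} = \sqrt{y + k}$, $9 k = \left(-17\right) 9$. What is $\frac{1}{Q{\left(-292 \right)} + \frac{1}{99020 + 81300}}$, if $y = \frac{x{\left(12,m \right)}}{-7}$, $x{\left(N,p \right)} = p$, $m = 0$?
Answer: $\frac{180320}{552760140801} - \frac{32515302400 i \sqrt{17}}{552760140801} \approx 3.2622 \cdot 10^{-7} - 0.24254 i$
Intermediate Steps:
$k = -17$ ($k = \frac{\left(-17\right) 9}{9} = \frac{1}{9} \left(-153\right) = -17$)
$y = 0$ ($y = \frac{0}{-7} = 0 \left(- \frac{1}{7}\right) = 0$)
$Q{\left(o \right)} = i \sqrt{17}$ ($Q{\left(o \right)} = \sqrt{0 - 17} = \sqrt{-17} = i \sqrt{17}$)
$\frac{1}{Q{\left(-292 \right)} + \frac{1}{99020 + 81300}} = \frac{1}{i \sqrt{17} + \frac{1}{99020 + 81300}} = \frac{1}{i \sqrt{17} + \frac{1}{180320}} = \frac{1}{\frac{1}{180320} + i \sqrt{17}}$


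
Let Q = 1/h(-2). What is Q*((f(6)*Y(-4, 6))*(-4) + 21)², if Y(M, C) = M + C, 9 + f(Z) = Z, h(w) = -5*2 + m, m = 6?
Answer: -2025/4 ≈ -506.25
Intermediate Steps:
h(w) = -4 (h(w) = -5*2 + 6 = -10 + 6 = -4)
f(Z) = -9 + Z
Y(M, C) = C + M
Q = -¼ (Q = 1/(-4) = -¼ ≈ -0.25000)
Q*((f(6)*Y(-4, 6))*(-4) + 21)² = -(((-9 + 6)*(6 - 4))*(-4) + 21)²/4 = -(-3*2*(-4) + 21)²/4 = -(-6*(-4) + 21)²/4 = -(24 + 21)²/4 = -¼*45² = -¼*2025 = -2025/4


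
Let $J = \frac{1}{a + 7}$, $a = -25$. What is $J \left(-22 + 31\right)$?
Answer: $- \frac{1}{2} \approx -0.5$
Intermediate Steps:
$J = - \frac{1}{18}$ ($J = \frac{1}{-25 + 7} = \frac{1}{-18} = - \frac{1}{18} \approx -0.055556$)
$J \left(-22 + 31\right) = - \frac{-22 + 31}{18} = \left(- \frac{1}{18}\right) 9 = - \frac{1}{2}$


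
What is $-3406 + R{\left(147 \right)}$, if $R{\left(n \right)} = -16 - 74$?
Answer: $-3496$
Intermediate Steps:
$R{\left(n \right)} = -90$ ($R{\left(n \right)} = -16 - 74 = -90$)
$-3406 + R{\left(147 \right)} = -3406 - 90 = -3496$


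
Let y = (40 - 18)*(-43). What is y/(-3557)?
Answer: 946/3557 ≈ 0.26595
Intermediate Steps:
y = -946 (y = 22*(-43) = -946)
y/(-3557) = -946/(-3557) = -946*(-1/3557) = 946/3557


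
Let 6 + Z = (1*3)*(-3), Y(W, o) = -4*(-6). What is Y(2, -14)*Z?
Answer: -360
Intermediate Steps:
Y(W, o) = 24
Z = -15 (Z = -6 + (1*3)*(-3) = -6 + 3*(-3) = -6 - 9 = -15)
Y(2, -14)*Z = 24*(-15) = -360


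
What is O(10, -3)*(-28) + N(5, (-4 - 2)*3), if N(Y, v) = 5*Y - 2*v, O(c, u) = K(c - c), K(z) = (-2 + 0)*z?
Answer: 61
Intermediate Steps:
K(z) = -2*z
O(c, u) = 0 (O(c, u) = -2*(c - c) = -2*0 = 0)
N(Y, v) = -2*v + 5*Y
O(10, -3)*(-28) + N(5, (-4 - 2)*3) = 0*(-28) + (-2*(-4 - 2)*3 + 5*5) = 0 + (-(-12)*3 + 25) = 0 + (-2*(-18) + 25) = 0 + (36 + 25) = 0 + 61 = 61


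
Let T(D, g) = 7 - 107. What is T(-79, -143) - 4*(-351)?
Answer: 1304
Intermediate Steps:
T(D, g) = -100
T(-79, -143) - 4*(-351) = -100 - 4*(-351) = -100 + 1404 = 1304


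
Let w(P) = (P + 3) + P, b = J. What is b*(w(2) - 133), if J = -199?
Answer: 25074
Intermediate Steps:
b = -199
w(P) = 3 + 2*P (w(P) = (3 + P) + P = 3 + 2*P)
b*(w(2) - 133) = -199*((3 + 2*2) - 133) = -199*((3 + 4) - 133) = -199*(7 - 133) = -199*(-126) = 25074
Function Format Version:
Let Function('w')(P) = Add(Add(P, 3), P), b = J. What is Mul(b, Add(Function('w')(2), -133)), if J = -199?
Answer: 25074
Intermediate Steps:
b = -199
Function('w')(P) = Add(3, Mul(2, P)) (Function('w')(P) = Add(Add(3, P), P) = Add(3, Mul(2, P)))
Mul(b, Add(Function('w')(2), -133)) = Mul(-199, Add(Add(3, Mul(2, 2)), -133)) = Mul(-199, Add(Add(3, 4), -133)) = Mul(-199, Add(7, -133)) = Mul(-199, -126) = 25074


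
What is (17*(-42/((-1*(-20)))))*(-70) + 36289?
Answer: 38788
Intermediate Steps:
(17*(-42/((-1*(-20)))))*(-70) + 36289 = (17*(-42/20))*(-70) + 36289 = (17*(-42*1/20))*(-70) + 36289 = (17*(-21/10))*(-70) + 36289 = -357/10*(-70) + 36289 = 2499 + 36289 = 38788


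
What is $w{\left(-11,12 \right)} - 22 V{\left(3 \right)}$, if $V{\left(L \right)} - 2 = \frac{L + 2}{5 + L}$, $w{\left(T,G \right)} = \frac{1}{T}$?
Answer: $- \frac{2545}{44} \approx -57.841$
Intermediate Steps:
$V{\left(L \right)} = 2 + \frac{2 + L}{5 + L}$ ($V{\left(L \right)} = 2 + \frac{L + 2}{5 + L} = 2 + \frac{2 + L}{5 + L}$)
$w{\left(-11,12 \right)} - 22 V{\left(3 \right)} = \frac{1}{-11} - 22 \frac{3 \left(4 + 3\right)}{5 + 3} = - \frac{1}{11} - 22 \cdot 3 \cdot \frac{1}{8} \cdot 7 = - \frac{1}{11} - \frac{231}{4} = - \frac{2545}{44}$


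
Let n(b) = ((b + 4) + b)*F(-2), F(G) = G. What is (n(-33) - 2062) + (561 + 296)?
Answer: -1081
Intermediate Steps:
n(b) = -8 - 4*b (n(b) = ((b + 4) + b)*(-2) = ((4 + b) + b)*(-2) = (4 + 2*b)*(-2) = -8 - 4*b)
(n(-33) - 2062) + (561 + 296) = ((-8 - 4*(-33)) - 2062) + (561 + 296) = ((-8 + 132) - 2062) + 857 = (124 - 2062) + 857 = -1938 + 857 = -1081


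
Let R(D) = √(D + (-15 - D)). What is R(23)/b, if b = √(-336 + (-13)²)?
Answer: √2505/167 ≈ 0.29970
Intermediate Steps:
R(D) = I*√15 (R(D) = √(-15) = I*√15)
b = I*√167 (b = √(-336 + 169) = √(-167) = I*√167 ≈ 12.923*I)
R(23)/b = (I*√15)/((I*√167)) = (I*√15)*(-I*√167/167) = √2505/167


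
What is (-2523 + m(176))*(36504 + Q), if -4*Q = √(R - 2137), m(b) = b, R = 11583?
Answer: -85674888 + 2347*√9446/4 ≈ -8.5618e+7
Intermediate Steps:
Q = -√9446/4 (Q = -√(11583 - 2137)/4 = -√9446/4 ≈ -24.298)
(-2523 + m(176))*(36504 + Q) = (-2523 + 176)*(36504 - √9446/4) = -2347*(36504 - √9446/4) = -85674888 + 2347*√9446/4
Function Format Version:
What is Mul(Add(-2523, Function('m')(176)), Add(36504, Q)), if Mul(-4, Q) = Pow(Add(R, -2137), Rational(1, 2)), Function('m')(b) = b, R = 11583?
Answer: Add(-85674888, Mul(Rational(2347, 4), Pow(9446, Rational(1, 2)))) ≈ -8.5618e+7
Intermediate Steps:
Q = Mul(Rational(-1, 4), Pow(9446, Rational(1, 2))) (Q = Mul(Rational(-1, 4), Pow(Add(11583, -2137), Rational(1, 2))) = Mul(Rational(-1, 4), Pow(9446, Rational(1, 2))) ≈ -24.298)
Mul(Add(-2523, Function('m')(176)), Add(36504, Q)) = Mul(Add(-2523, 176), Add(36504, Mul(Rational(-1, 4), Pow(9446, Rational(1, 2))))) = Mul(-2347, Add(36504, Mul(Rational(-1, 4), Pow(9446, Rational(1, 2))))) = Add(-85674888, Mul(Rational(2347, 4), Pow(9446, Rational(1, 2))))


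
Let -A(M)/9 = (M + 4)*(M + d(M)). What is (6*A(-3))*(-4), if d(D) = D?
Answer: -1296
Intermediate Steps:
A(M) = -18*M*(4 + M) (A(M) = -9*(M + 4)*(M + M) = -9*(4 + M)*2*M = -18*M*(4 + M))
(6*A(-3))*(-4) = (6*(18*(-3)*(-4 - 1*(-3))))*(-4) = (6*(18*(-3)*(-4 + 3)))*(-4) = (6*(18*(-3)*(-1)))*(-4) = (6*54)*(-4) = 324*(-4) = -1296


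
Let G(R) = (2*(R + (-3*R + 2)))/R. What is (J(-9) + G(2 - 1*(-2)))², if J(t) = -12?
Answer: 225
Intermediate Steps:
G(R) = (4 - 4*R)/R (G(R) = (2*(R + (2 - 3*R)))/R = (2*(2 - 2*R))/R = (4 - 4*R)/R)
(J(-9) + G(2 - 1*(-2)))² = (-12 + (-4 + 4/(2 - 1*(-2))))² = (-12 + (-4 + 4/(2 + 2)))² = (-12 + (-4 + 4/4))² = (-12 + (-4 + 4*(¼)))² = (-12 + (-4 + 1))² = (-12 - 3)² = (-15)² = 225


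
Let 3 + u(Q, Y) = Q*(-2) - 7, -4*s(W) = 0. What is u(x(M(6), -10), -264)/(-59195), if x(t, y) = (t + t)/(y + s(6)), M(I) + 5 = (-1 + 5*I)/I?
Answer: 151/887925 ≈ 0.00017006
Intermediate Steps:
s(W) = 0 (s(W) = -1/4*0 = 0)
M(I) = -5 + (-1 + 5*I)/I
x(t, y) = 2*t/y (x(t, y) = (t + t)/(y + 0) = (2*t)/y = 2*t/y)
u(Q, Y) = -10 - 2*Q (u(Q, Y) = -3 + (Q*(-2) - 7) = -3 + (-2*Q - 7) = -3 + (-7 - 2*Q) = -10 - 2*Q)
u(x(M(6), -10), -264)/(-59195) = (-10 - 4*(-1/6)/(-10))/(-59195) = (-10 - 4*(-1*1/6)*(-1)/10)*(-1/59195) = (-10 - 4*(-1)*(-1)/(6*10))*(-1/59195) = (-10 - 2*1/30)*(-1/59195) = (-10 - 1/15)*(-1/59195) = -151/15*(-1/59195) = 151/887925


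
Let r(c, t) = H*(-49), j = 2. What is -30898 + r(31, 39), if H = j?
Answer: -30996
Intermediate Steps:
H = 2
r(c, t) = -98 (r(c, t) = 2*(-49) = -98)
-30898 + r(31, 39) = -30898 - 98 = -30996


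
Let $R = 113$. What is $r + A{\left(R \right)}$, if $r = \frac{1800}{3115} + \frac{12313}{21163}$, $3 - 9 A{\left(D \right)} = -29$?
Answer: $\frac{559512679}{118660941} \approx 4.7152$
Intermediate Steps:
$A{\left(D \right)} = \frac{32}{9}$ ($A{\left(D \right)} = \frac{1}{3} - - \frac{29}{9} = \frac{1}{3} + \frac{29}{9} = \frac{32}{9}$)
$r = \frac{15289679}{13184549}$ ($r = 1800 \cdot \frac{1}{3115} + 12313 \cdot \frac{1}{21163} = \frac{360}{623} + \frac{12313}{21163} = \frac{15289679}{13184549} \approx 1.1597$)
$r + A{\left(R \right)} = \frac{15289679}{13184549} + \frac{32}{9} = \frac{559512679}{118660941}$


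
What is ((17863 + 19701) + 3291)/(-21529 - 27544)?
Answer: -40855/49073 ≈ -0.83253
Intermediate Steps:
((17863 + 19701) + 3291)/(-21529 - 27544) = (37564 + 3291)/(-49073) = 40855*(-1/49073) = -40855/49073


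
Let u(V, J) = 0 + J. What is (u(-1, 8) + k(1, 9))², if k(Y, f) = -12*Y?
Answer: 16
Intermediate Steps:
u(V, J) = J
(u(-1, 8) + k(1, 9))² = (8 - 12*1)² = (8 - 12)² = (-4)² = 16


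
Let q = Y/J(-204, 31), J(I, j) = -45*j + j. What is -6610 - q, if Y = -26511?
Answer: -9042551/1364 ≈ -6629.4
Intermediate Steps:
J(I, j) = -44*j
q = 26511/1364 (q = -26511/((-44*31)) = -26511/(-1364) = -26511*(-1/1364) = 26511/1364 ≈ 19.436)
-6610 - q = -6610 - 1*26511/1364 = -6610 - 26511/1364 = -9042551/1364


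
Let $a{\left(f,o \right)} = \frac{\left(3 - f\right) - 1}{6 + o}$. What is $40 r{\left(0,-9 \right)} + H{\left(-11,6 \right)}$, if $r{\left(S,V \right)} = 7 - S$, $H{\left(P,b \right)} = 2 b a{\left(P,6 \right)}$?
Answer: $293$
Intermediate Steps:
$a{\left(f,o \right)} = \frac{2 - f}{6 + o}$
$H{\left(P,b \right)} = 2 b \left(\frac{1}{6} - \frac{P}{12}\right)$ ($H{\left(P,b \right)} = 2 b \frac{2 - P}{6 + 6} = 2 b \frac{2 - P}{12} = 2 b \left(\frac{1}{6} - \frac{P}{12}\right)$)
$40 r{\left(0,-9 \right)} + H{\left(-11,6 \right)} = 40 \left(7 - 0\right) + \frac{1}{6} \cdot 6 \left(2 - -11\right) = 40 \left(7 + 0\right) + \frac{1}{6} \cdot 6 \left(2 + 11\right) = 40 \cdot 7 + \frac{1}{6} \cdot 6 \cdot 13 = 280 + 13 = 293$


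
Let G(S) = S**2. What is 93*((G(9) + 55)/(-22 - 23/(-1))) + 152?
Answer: 12800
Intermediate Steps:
93*((G(9) + 55)/(-22 - 23/(-1))) + 152 = 93*((9**2 + 55)/(-22 - 23/(-1))) + 152 = 93*((81 + 55)/(-22 - 23*(-1))) + 152 = 93*(136/(-22 + 23)) + 152 = 93*(136/1) + 152 = 93*(136*1) + 152 = 93*136 + 152 = 12648 + 152 = 12800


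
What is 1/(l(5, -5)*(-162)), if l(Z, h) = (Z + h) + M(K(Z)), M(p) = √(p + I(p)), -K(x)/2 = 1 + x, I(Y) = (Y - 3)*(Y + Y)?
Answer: -√87/28188 ≈ -0.00033090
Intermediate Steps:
I(Y) = 2*Y*(-3 + Y) (I(Y) = (-3 + Y)*(2*Y) = 2*Y*(-3 + Y))
K(x) = -2 - 2*x (K(x) = -2*(1 + x) = -2 - 2*x)
M(p) = √(p + 2*p*(-3 + p))
l(Z, h) = Z + h + √((-9 - 4*Z)*(-2 - 2*Z)) (l(Z, h) = (Z + h) + √((-2 - 2*Z)*(-5 + 2*(-2 - 2*Z))) = (Z + h) + √((-2 - 2*Z)*(-5 + (-4 - 4*Z))) = (Z + h) + √((-2 - 2*Z)*(-9 - 4*Z)) = (Z + h) + √((-9 - 4*Z)*(-2 - 2*Z)) = Z + h + √((-9 - 4*Z)*(-2 - 2*Z)))
1/(l(5, -5)*(-162)) = 1/((5 - 5 + √(18 + 8*5² + 26*5))*(-162)) = 1/((5 - 5 + √(18 + 8*25 + 130))*(-162)) = 1/((5 - 5 + √(18 + 200 + 130))*(-162)) = 1/((5 - 5 + √348)*(-162)) = 1/((5 - 5 + 2*√87)*(-162)) = 1/((2*√87)*(-162)) = 1/(-324*√87) = -√87/28188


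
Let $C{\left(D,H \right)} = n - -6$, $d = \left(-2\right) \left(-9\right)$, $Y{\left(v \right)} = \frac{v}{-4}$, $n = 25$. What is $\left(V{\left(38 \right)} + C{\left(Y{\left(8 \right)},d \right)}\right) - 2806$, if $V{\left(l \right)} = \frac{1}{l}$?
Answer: $- \frac{105449}{38} \approx -2775.0$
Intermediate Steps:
$Y{\left(v \right)} = - \frac{v}{4}$ ($Y{\left(v \right)} = v \left(- \frac{1}{4}\right) = - \frac{v}{4}$)
$d = 18$
$C{\left(D,H \right)} = 31$ ($C{\left(D,H \right)} = 25 - -6 = 25 + 6 = 31$)
$\left(V{\left(38 \right)} + C{\left(Y{\left(8 \right)},d \right)}\right) - 2806 = \left(\frac{1}{38} + 31\right) - 2806 = \frac{1179}{38} - 2806 = - \frac{105449}{38}$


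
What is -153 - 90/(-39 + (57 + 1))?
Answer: -2997/19 ≈ -157.74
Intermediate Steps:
-153 - 90/(-39 + (57 + 1)) = -153 - 90/(-39 + 58) = -153 - 90/19 = -2997/19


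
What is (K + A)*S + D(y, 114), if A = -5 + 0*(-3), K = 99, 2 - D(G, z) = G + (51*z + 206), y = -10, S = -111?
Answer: -16442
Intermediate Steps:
D(G, z) = -204 - G - 51*z (D(G, z) = 2 - (G + (51*z + 206)) = 2 - (G + (206 + 51*z)) = 2 - (206 + G + 51*z) = 2 + (-206 - G - 51*z) = -204 - G - 51*z)
A = -5 (A = -5 + 0 = -5)
(K + A)*S + D(y, 114) = (99 - 5)*(-111) + (-204 - 1*(-10) - 51*114) = 94*(-111) + (-204 + 10 - 5814) = -10434 - 6008 = -16442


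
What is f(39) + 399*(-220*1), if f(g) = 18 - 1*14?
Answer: -87776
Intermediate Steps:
f(g) = 4 (f(g) = 18 - 14 = 4)
f(39) + 399*(-220*1) = 4 + 399*(-220*1) = 4 + 399*(-220) = 4 - 87780 = -87776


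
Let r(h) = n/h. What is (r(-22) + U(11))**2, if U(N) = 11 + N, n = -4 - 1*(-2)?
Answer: 59049/121 ≈ 488.01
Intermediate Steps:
n = -2 (n = -4 + 2 = -2)
r(h) = -2/h
(r(-22) + U(11))**2 = (-2/(-22) + (11 + 11))**2 = (-2*(-1/22) + 22)**2 = (1/11 + 22)**2 = (243/11)**2 = 59049/121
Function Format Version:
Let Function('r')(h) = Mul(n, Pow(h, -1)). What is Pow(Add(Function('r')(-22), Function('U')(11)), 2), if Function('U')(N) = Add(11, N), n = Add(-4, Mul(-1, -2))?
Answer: Rational(59049, 121) ≈ 488.01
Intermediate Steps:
n = -2 (n = Add(-4, 2) = -2)
Function('r')(h) = Mul(-2, Pow(h, -1))
Pow(Add(Function('r')(-22), Function('U')(11)), 2) = Pow(Add(Mul(-2, Pow(-22, -1)), Add(11, 11)), 2) = Pow(Add(Mul(-2, Rational(-1, 22)), 22), 2) = Pow(Add(Rational(1, 11), 22), 2) = Pow(Rational(243, 11), 2) = Rational(59049, 121)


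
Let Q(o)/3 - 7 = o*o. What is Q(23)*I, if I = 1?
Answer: 1608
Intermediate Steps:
Q(o) = 21 + 3*o² (Q(o) = 21 + 3*(o*o) = 21 + 3*o²)
Q(23)*I = (21 + 3*23²)*1 = (21 + 3*529)*1 = (21 + 1587)*1 = 1608*1 = 1608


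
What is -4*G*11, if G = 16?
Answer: -704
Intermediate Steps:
-4*G*11 = -4*16*11 = -64*11 = -704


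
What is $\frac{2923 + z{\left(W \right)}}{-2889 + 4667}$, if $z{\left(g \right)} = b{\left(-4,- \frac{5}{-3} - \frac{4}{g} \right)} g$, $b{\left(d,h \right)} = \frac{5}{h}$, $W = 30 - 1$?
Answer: $\frac{200687}{118237} \approx 1.6973$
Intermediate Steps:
$W = 29$ ($W = 30 - 1 = 29$)
$z{\left(g \right)} = \frac{5 g}{\frac{5}{3} - \frac{4}{g}}$ ($z{\left(g \right)} = \frac{5}{- \frac{5}{-3} - \frac{4}{g}} g = \frac{5}{\left(-5\right) \left(- \frac{1}{3}\right) - \frac{4}{g}} g = \frac{5}{\frac{5}{3} - \frac{4}{g}} g = \frac{5 g}{\frac{5}{3} - \frac{4}{g}}$)
$\frac{2923 + z{\left(W \right)}}{-2889 + 4667} = \frac{2923 + \frac{15 \cdot 29^{2}}{-12 + 5 \cdot 29}}{-2889 + 4667} = \frac{2923 + 15 \cdot 841 \frac{1}{-12 + 145}}{1778} = \left(2923 + 15 \cdot 841 \cdot \frac{1}{133}\right) \frac{1}{1778} = \left(2923 + \frac{12615}{133}\right) \frac{1}{1778} = \frac{401374}{133} \cdot \frac{1}{1778} = \frac{200687}{118237}$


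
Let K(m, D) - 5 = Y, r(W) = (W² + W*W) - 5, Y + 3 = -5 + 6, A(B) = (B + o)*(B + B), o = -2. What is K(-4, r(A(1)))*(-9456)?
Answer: -28368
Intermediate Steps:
A(B) = 2*B*(-2 + B) (A(B) = (B - 2)*(B + B) = (-2 + B)*(2*B) = 2*B*(-2 + B))
Y = -2 (Y = -3 + (-5 + 6) = -3 + 1 = -2)
r(W) = -5 + 2*W² (r(W) = (W² + W²) - 5 = 2*W² - 5 = -5 + 2*W²)
K(m, D) = 3 (K(m, D) = 5 - 2 = 3)
K(-4, r(A(1)))*(-9456) = 3*(-9456) = -28368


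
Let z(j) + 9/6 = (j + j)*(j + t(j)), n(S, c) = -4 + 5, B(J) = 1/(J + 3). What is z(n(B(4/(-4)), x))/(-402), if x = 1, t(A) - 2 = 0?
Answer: -3/268 ≈ -0.011194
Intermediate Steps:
t(A) = 2 (t(A) = 2 + 0 = 2)
B(J) = 1/(3 + J)
n(S, c) = 1
z(j) = -3/2 + 2*j*(2 + j) (z(j) = -3/2 + (j + j)*(j + 2) = -3/2 + (2*j)*(2 + j) = -3/2 + 2*j*(2 + j))
z(n(B(4/(-4)), x))/(-402) = (-3/2 + 2*1² + 4*1)/(-402) = (-3/2 + 2*1 + 4)*(-1/402) = (-3/2 + 2 + 4)*(-1/402) = (9/2)*(-1/402) = -3/268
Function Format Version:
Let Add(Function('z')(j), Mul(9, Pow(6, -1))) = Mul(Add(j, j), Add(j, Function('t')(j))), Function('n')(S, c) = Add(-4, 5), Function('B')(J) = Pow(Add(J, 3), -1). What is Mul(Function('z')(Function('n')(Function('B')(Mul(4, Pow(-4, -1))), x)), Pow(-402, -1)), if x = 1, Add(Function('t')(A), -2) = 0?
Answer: Rational(-3, 268) ≈ -0.011194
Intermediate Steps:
Function('t')(A) = 2 (Function('t')(A) = Add(2, 0) = 2)
Function('B')(J) = Pow(Add(3, J), -1)
Function('n')(S, c) = 1
Function('z')(j) = Add(Rational(-3, 2), Mul(2, j, Add(2, j))) (Function('z')(j) = Add(Rational(-3, 2), Mul(Add(j, j), Add(j, 2))) = Add(Rational(-3, 2), Mul(Mul(2, j), Add(2, j))) = Add(Rational(-3, 2), Mul(2, j, Add(2, j))))
Mul(Function('z')(Function('n')(Function('B')(Mul(4, Pow(-4, -1))), x)), Pow(-402, -1)) = Mul(Add(Rational(-3, 2), Mul(2, Pow(1, 2)), Mul(4, 1)), Pow(-402, -1)) = Mul(Add(Rational(-3, 2), Mul(2, 1), 4), Rational(-1, 402)) = Mul(Add(Rational(-3, 2), 2, 4), Rational(-1, 402)) = Mul(Rational(9, 2), Rational(-1, 402)) = Rational(-3, 268)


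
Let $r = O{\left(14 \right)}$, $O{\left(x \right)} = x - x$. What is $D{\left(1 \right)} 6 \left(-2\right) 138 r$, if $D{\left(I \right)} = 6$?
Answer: $0$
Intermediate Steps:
$O{\left(x \right)} = 0$
$r = 0$
$D{\left(1 \right)} 6 \left(-2\right) 138 r = 6 \cdot 6 \left(-2\right) 138 \cdot 0 = 36 \left(-2\right) 138 \cdot 0 = \left(-72\right) 138 \cdot 0 = \left(-9936\right) 0 = 0$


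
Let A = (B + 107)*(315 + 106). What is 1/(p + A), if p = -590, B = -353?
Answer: -1/104156 ≈ -9.6010e-6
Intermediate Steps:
A = -103566 (A = (-353 + 107)*(315 + 106) = -246*421 = -103566)
1/(p + A) = 1/(-590 - 103566) = 1/(-104156) = -1/104156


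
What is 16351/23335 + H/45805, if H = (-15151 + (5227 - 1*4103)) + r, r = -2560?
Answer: 72379982/213771935 ≈ 0.33858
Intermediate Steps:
H = -16587 (H = (-15151 + (5227 - 1*4103)) - 2560 = (-15151 + (5227 - 4103)) - 2560 = (-15151 + 1124) - 2560 = -14027 - 2560 = -16587)
16351/23335 + H/45805 = 16351/23335 - 16587/45805 = 72379982/213771935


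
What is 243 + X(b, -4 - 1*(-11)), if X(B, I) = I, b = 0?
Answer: 250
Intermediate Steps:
243 + X(b, -4 - 1*(-11)) = 243 + (-4 - 1*(-11)) = 243 + (-4 + 11) = 243 + 7 = 250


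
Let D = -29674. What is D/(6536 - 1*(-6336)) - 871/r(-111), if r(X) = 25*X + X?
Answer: -1431301/714396 ≈ -2.0035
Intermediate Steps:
r(X) = 26*X
D/(6536 - 1*(-6336)) - 871/r(-111) = -29674/(6536 - 1*(-6336)) - 871/(26*(-111)) = -29674/(6536 + 6336) - 871/(-2886) = -29674/12872 - 871*(-1/2886) = -29674*1/12872 + 67/222 = -14837/6436 + 67/222 = -1431301/714396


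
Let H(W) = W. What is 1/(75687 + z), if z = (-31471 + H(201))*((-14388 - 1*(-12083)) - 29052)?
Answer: 1/980609077 ≈ 1.0198e-9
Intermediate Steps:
z = 980533390 (z = (-31471 + 201)*((-14388 - 1*(-12083)) - 29052) = -31270*((-14388 + 12083) - 29052) = -31270*(-2305 - 29052) = -31270*(-31357) = 980533390)
1/(75687 + z) = 1/(75687 + 980533390) = 1/980609077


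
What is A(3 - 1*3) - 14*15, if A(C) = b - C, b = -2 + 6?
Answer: -206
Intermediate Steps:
b = 4
A(C) = 4 - C
A(3 - 1*3) - 14*15 = (4 - (3 - 1*3)) - 14*15 = (4 - (3 - 3)) - 210 = (4 - 1*0) - 210 = (4 + 0) - 210 = 4 - 210 = -206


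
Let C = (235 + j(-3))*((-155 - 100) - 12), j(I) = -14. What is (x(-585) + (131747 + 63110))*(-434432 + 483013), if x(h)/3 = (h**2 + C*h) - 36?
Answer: 5090254461929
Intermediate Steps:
C = -59007 (C = (235 - 14)*((-155 - 100) - 12) = 221*(-255 - 12) = 221*(-267) = -59007)
x(h) = -108 - 177021*h + 3*h**2 (x(h) = 3*((h**2 - 59007*h) - 36) = 3*(-36 + h**2 - 59007*h) = -108 - 177021*h + 3*h**2)
(x(-585) + (131747 + 63110))*(-434432 + 483013) = ((-108 - 177021*(-585) + 3*(-585)**2) + (131747 + 63110))*(-434432 + 483013) = ((-108 + 103557285 + 3*342225) + 194857)*48581 = ((-108 + 103557285 + 1026675) + 194857)*48581 = (104583852 + 194857)*48581 = 104778709*48581 = 5090254461929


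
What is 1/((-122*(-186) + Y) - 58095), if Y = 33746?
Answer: -1/1657 ≈ -0.00060350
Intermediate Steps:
1/((-122*(-186) + Y) - 58095) = 1/((-122*(-186) + 33746) - 58095) = 1/((22692 + 33746) - 58095) = 1/(56438 - 58095) = 1/(-1657) = -1/1657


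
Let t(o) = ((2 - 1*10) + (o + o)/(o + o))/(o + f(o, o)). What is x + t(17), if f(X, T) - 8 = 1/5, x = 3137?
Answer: 56461/18 ≈ 3136.7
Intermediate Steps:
f(X, T) = 41/5 (f(X, T) = 8 + 1/5 = 8 + ⅕ = 41/5)
t(o) = -7/(41/5 + o) (t(o) = ((2 - 1*10) + (o + o)/(o + o))/(o + 41/5) = ((2 - 10) + (2*o)/((2*o)))/(41/5 + o) = (-8 + (2*o)*(1/(2*o)))/(41/5 + o) = (-8 + 1)/(41/5 + o) = -7/(41/5 + o))
x + t(17) = 3137 - 35/(41 + 5*17) = 3137 - 35/(41 + 85) = 3137 - 35/126 = 3137 - 35*1/126 = 3137 - 5/18 = 56461/18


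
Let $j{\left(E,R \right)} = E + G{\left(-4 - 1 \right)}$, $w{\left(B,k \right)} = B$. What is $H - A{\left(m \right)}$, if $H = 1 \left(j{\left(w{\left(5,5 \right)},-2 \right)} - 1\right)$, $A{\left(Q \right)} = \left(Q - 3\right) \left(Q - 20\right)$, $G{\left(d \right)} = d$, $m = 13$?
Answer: $69$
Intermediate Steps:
$A{\left(Q \right)} = \left(-20 + Q\right) \left(-3 + Q\right)$ ($A{\left(Q \right)} = \left(-3 + Q\right) \left(-20 + Q\right) = \left(-20 + Q\right) \left(-3 + Q\right)$)
$j{\left(E,R \right)} = -5 + E$ ($j{\left(E,R \right)} = E - 5 = -5 + E$)
$H = -1$ ($H = 1 \left(\left(-5 + 5\right) - 1\right) = 1 \left(0 - 1\right) = 1 \left(-1\right) = -1$)
$H - A{\left(m \right)} = -1 - \left(60 + 13^{2} - 299\right) = -1 - \left(60 + 169 - 299\right) = -1 - -70 = -1 + 70 = 69$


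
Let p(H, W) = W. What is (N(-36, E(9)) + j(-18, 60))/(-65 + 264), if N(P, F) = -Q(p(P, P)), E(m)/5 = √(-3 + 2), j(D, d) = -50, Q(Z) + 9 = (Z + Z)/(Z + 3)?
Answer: -475/2189 ≈ -0.21699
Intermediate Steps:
Q(Z) = -9 + 2*Z/(3 + Z) (Q(Z) = -9 + (Z + Z)/(Z + 3) = -9 + (2*Z)/(3 + Z) = -9 + 2*Z/(3 + Z))
E(m) = 5*I (E(m) = 5*√(-3 + 2) = 5*√(-1) = 5*I)
N(P, F) = -(-27 - 7*P)/(3 + P)
(N(-36, E(9)) + j(-18, 60))/(-65 + 264) = ((27 + 7*(-36))/(3 - 36) - 50)/(-65 + 264) = ((27 - 252)/(-33) - 50)/199 = (-1/33*(-225) - 50)*(1/199) = (75/11 - 50)*(1/199) = -475/11*1/199 = -475/2189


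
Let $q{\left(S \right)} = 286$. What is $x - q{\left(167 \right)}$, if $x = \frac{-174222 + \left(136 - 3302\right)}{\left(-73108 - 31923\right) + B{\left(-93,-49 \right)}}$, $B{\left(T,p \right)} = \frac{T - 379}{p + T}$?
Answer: $- \frac{2120097442}{7456965} \approx -284.31$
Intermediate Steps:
$B{\left(T,p \right)} = \frac{-379 + T}{T + p}$
$x = \frac{12594548}{7456965}$ ($x = \frac{-174222 + \left(136 - 3302\right)}{\left(-73108 - 31923\right) + \frac{-379 - 93}{-93 - 49}} = \frac{-174222 + \left(136 - 3302\right)}{\left(-73108 - 31923\right) + \frac{1}{-142} \left(-472\right)} = \frac{-174222 - 3166}{-105031 - - \frac{236}{71}} = - \frac{177388}{-105031 + \frac{236}{71}} = - \frac{177388}{- \frac{7456965}{71}} = \left(-177388\right) \left(- \frac{71}{7456965}\right) = \frac{12594548}{7456965} \approx 1.689$)
$x - q{\left(167 \right)} = \frac{12594548}{7456965} - 286 = - \frac{2120097442}{7456965}$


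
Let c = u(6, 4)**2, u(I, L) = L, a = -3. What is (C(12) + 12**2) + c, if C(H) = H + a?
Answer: 169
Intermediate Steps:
C(H) = -3 + H (C(H) = H - 3 = -3 + H)
c = 16 (c = 4**2 = 16)
(C(12) + 12**2) + c = ((-3 + 12) + 12**2) + 16 = (9 + 144) + 16 = 153 + 16 = 169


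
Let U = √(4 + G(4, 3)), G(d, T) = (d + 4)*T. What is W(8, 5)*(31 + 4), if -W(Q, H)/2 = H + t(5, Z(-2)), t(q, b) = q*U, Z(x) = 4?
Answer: -350 - 700*√7 ≈ -2202.0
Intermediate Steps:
G(d, T) = T*(4 + d) (G(d, T) = (4 + d)*T = T*(4 + d))
U = 2*√7 (U = √(4 + 3*(4 + 4)) = √(4 + 3*8) = √(4 + 24) = √28 = 2*√7 ≈ 5.2915)
t(q, b) = 2*q*√7 (t(q, b) = q*(2*√7) = 2*q*√7)
W(Q, H) = -20*√7 - 2*H (W(Q, H) = -2*(H + 2*5*√7) = -2*(H + 10*√7) = -20*√7 - 2*H)
W(8, 5)*(31 + 4) = (-20*√7 - 2*5)*(31 + 4) = (-20*√7 - 10)*35 = (-10 - 20*√7)*35 = -350 - 700*√7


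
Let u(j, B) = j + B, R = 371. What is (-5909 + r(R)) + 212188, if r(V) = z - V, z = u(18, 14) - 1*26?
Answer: 205914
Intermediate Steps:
u(j, B) = B + j
z = 6 (z = (14 + 18) - 1*26 = 32 - 26 = 6)
r(V) = 6 - V
(-5909 + r(R)) + 212188 = (-5909 + (6 - 1*371)) + 212188 = (-5909 + (6 - 371)) + 212188 = (-5909 - 365) + 212188 = -6274 + 212188 = 205914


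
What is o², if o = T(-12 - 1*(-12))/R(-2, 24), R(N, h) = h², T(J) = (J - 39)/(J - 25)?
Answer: 169/23040000 ≈ 7.3351e-6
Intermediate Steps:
T(J) = (-39 + J)/(-25 + J)
o = 13/4800 (o = ((-39 + (-12 - 1*(-12)))/(-25 + (-12 - 1*(-12))))/(24²) = ((-39 + (-12 + 12))/(-25 + (-12 + 12)))/576 = ((-39 + 0)/(-25 + 0))*(1/576) = (-39/(-25))*(1/576) = -1/25*(-39)*(1/576) = (39/25)*(1/576) = 13/4800 ≈ 0.0027083)
o² = (13/4800)² = 169/23040000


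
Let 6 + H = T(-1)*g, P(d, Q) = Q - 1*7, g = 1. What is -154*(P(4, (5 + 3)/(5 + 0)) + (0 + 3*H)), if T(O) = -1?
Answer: 20328/5 ≈ 4065.6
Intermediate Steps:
P(d, Q) = -7 + Q (P(d, Q) = Q - 7 = -7 + Q)
H = -7 (H = -6 - 1*1 = -6 - 1 = -7)
-154*(P(4, (5 + 3)/(5 + 0)) + (0 + 3*H)) = -154*((-7 + (5 + 3)/(5 + 0)) + (0 + 3*(-7))) = -154*((-7 + 8/5) + (0 - 21)) = -154*((-7 + 8*(⅕)) - 21) = -154*((-7 + 8/5) - 21) = -154*(-27/5 - 21) = -154*(-132/5) = 20328/5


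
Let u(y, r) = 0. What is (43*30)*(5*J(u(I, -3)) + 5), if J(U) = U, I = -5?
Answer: 6450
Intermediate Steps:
(43*30)*(5*J(u(I, -3)) + 5) = (43*30)*(5*0 + 5) = 1290*(0 + 5) = 1290*5 = 6450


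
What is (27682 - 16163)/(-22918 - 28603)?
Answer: -11519/51521 ≈ -0.22358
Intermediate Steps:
(27682 - 16163)/(-22918 - 28603) = 11519/(-51521) = 11519*(-1/51521) = -11519/51521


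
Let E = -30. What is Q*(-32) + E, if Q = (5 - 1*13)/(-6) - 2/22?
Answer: -2302/33 ≈ -69.758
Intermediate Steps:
Q = 41/33 (Q = (5 - 13)*(-⅙) - 2*1/22 = -8*(-⅙) - 1/11 = 4/3 - 1/11 = 41/33 ≈ 1.2424)
Q*(-32) + E = (41/33)*(-32) - 30 = -1312/33 - 30 = -2302/33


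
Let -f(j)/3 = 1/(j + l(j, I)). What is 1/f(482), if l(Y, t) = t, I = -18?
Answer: -464/3 ≈ -154.67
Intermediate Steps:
f(j) = -3/(-18 + j) (f(j) = -3/(j - 18) = -3/(-18 + j))
1/f(482) = 1/(-3/(-18 + 482)) = 1/(-3/464) = -464/3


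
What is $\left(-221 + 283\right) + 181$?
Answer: $243$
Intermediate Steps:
$\left(-221 + 283\right) + 181 = 62 + 181 = 243$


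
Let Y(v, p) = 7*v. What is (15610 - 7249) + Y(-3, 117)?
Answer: 8340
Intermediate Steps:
(15610 - 7249) + Y(-3, 117) = (15610 - 7249) + 7*(-3) = 8361 - 21 = 8340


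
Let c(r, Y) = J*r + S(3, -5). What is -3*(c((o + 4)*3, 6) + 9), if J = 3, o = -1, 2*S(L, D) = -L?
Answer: -207/2 ≈ -103.50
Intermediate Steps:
S(L, D) = -L/2 (S(L, D) = (-L)/2 = -L/2)
c(r, Y) = -3/2 + 3*r (c(r, Y) = 3*r - ½*3 = 3*r - 3/2 = -3/2 + 3*r)
-3*(c((o + 4)*3, 6) + 9) = -3*((-3/2 + 3*((-1 + 4)*3)) + 9) = -3*((-3/2 + 3*(3*3)) + 9) = -3*((-3/2 + 3*9) + 9) = -3*((-3/2 + 27) + 9) = -3*(51/2 + 9) = -3*69/2 = -207/2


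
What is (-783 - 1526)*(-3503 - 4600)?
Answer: 18709827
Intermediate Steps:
(-783 - 1526)*(-3503 - 4600) = -2309*(-8103) = 18709827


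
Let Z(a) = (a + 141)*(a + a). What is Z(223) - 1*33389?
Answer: 128955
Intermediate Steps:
Z(a) = 2*a*(141 + a) (Z(a) = (141 + a)*(2*a) = 2*a*(141 + a))
Z(223) - 1*33389 = 2*223*(141 + 223) - 1*33389 = 2*223*364 - 33389 = 162344 - 33389 = 128955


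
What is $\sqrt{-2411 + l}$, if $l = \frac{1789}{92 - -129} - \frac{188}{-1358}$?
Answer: $\frac{2 i \sqrt{13526196111974}}{150059} \approx 49.018 i$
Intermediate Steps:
$l = \frac{1235505}{150059}$ ($l = \frac{1789}{92 + 129} - - \frac{94}{679} = \frac{1789}{221} + \frac{94}{679} = \frac{1235505}{150059} \approx 8.2335$)
$\sqrt{-2411 + l} = \sqrt{-2411 + \frac{1235505}{150059}} = \sqrt{- \frac{360556744}{150059}} = \frac{2 i \sqrt{13526196111974}}{150059}$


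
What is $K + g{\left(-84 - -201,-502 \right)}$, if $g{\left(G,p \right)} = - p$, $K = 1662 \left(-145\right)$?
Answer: $-240488$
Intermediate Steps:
$K = -240990$
$K + g{\left(-84 - -201,-502 \right)} = -240990 - -502 = -240990 + 502 = -240488$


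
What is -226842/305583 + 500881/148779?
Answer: 39770464235/15154777719 ≈ 2.6243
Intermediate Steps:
-226842/305583 + 500881/148779 = -226842*1/305583 + 500881*(1/148779) = -75614/101861 + 500881/148779 = 39770464235/15154777719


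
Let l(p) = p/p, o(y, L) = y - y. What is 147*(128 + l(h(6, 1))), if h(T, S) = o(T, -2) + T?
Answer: 18963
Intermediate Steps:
o(y, L) = 0
h(T, S) = T (h(T, S) = 0 + T = T)
l(p) = 1
147*(128 + l(h(6, 1))) = 147*(128 + 1) = 147*129 = 18963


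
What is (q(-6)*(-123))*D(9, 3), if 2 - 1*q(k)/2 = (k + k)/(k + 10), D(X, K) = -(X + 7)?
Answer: 19680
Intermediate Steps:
D(X, K) = -7 - X (D(X, K) = -(7 + X) = -7 - X)
q(k) = 4 - 4*k/(10 + k) (q(k) = 4 - 2*(k + k)/(k + 10) = 4 - 2*2*k/(10 + k) = 4 - 4*k/(10 + k))
(q(-6)*(-123))*D(9, 3) = ((40/(10 - 6))*(-123))*(-7 - 1*9) = ((40/4)*(-123))*(-7 - 9) = ((40*(¼))*(-123))*(-16) = (10*(-123))*(-16) = -1230*(-16) = 19680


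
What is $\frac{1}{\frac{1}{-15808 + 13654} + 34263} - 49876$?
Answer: $- \frac{3680973537722}{73802501} \approx -49876.0$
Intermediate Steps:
$\frac{1}{\frac{1}{-15808 + 13654} + 34263} - 49876 = \frac{1}{\frac{1}{-2154} + 34263} - 49876 = \frac{1}{- \frac{1}{2154} + 34263} - 49876 = \frac{1}{\frac{73802501}{2154}} - 49876 = \frac{2154}{73802501} - 49876 = - \frac{3680973537722}{73802501}$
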